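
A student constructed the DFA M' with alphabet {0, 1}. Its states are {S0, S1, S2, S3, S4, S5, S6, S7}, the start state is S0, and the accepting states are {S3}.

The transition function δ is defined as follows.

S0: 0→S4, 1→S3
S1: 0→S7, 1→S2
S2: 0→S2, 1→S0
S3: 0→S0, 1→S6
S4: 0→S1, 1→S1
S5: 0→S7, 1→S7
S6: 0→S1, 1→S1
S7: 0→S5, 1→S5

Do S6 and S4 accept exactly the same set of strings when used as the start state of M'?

Yes

Every state is reachable, so we keep all 8.
Start with accepting vs non-accepting: {S3} | {S0,S1,S2,S4,S5,S6,S7}.
Split {S0,S1,S2,S4,S5,S6,S7} by δ(·,1) → {S1,S2,S4,S5,S6,S7} and {S0}.
Refine {S1,S2,S4,S5,S6,S7} on symbol 1: members go to different blocks, giving {S1,S4,S5,S6,S7} and {S2}.
Refine {S1,S4,S5,S6,S7} on symbol 1: members go to different blocks, giving {S4,S5,S6,S7} and {S1}.
Split {S4,S5,S6,S7} by δ(·,0) → {S4,S6} and {S5,S7}.
No further refinement is possible. Final partition (6 blocks): {S3} | {S4,S6} | {S0} | {S2} | {S1} | {S5,S7}.
S6 and S4 lie in the same block of the stable partition, so they are equivalent — no string distinguishes them.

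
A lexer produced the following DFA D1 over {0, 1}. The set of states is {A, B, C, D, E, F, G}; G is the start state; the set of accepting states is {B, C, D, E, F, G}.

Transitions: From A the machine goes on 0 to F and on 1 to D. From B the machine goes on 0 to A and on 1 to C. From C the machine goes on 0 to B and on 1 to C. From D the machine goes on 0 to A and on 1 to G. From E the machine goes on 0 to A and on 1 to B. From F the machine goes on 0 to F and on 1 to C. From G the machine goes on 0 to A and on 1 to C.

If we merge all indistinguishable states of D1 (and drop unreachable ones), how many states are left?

Reachable states from the start: {A,B,C,D,F,G}. Unreachable: {E} — drop them.
Initial partition by acceptance: {B,C,D,F,G} | {A}.
Split {B,C,D,F,G} by δ(·,0) → {B,D,G} and {C,F}.
On input 1, block {B,D,G} splits into {B,G} and {D}.
On input 0, block {C,F} splits into {C} and {F}.
The partition is now stable with 5 blocks: {B,G} | {A} | {C} | {D} | {F}.

5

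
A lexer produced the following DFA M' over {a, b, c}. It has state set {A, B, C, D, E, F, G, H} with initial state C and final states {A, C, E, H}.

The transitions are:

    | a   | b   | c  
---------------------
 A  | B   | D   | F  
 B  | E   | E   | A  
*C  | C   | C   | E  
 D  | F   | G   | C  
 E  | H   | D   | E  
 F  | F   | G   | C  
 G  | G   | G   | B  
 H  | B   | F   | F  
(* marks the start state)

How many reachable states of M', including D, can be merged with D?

2

All states are reachable from the start state.
P0 = {A,C,E,H} | {B,D,F,G}.
On input a, block {A,C,E,H} splits into {A,H} and {C,E}.
On input a, block {B,D,F,G} splits into {D,F,G} and {B}.
On input c, block {D,F,G} splits into {D,F} and {G}.
Split {C,E} by δ(·,a) → {C} and {E}.
No further refinement is possible. Final partition (6 blocks): {A,H} | {D,F} | {C} | {B} | {G} | {E}.
State D belongs to the block {D,F}, which has 2 states.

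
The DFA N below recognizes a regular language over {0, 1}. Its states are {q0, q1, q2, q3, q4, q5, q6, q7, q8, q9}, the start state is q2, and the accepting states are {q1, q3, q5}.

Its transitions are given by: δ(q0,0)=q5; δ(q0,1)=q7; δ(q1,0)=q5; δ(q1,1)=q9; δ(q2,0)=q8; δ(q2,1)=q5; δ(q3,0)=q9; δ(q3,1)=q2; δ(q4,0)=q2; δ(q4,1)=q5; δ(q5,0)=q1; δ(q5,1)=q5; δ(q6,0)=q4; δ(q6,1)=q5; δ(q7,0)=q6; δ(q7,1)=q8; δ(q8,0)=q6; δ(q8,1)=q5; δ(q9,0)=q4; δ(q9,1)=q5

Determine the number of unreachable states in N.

3

No path from q2 leads to q0, q3, q7; the other 7 states are all reachable.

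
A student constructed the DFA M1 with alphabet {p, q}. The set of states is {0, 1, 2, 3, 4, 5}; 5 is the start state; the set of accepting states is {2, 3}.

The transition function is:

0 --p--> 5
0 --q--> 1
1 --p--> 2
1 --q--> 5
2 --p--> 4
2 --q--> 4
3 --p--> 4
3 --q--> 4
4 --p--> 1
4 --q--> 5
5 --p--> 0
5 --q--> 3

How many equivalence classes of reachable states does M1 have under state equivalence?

5

Every state is reachable, so we keep all 6.
P0 = {2,3} | {0,1,4,5}.
On input p, block {0,1,4,5} splits into {0,4,5} and {1}.
Refine {0,4,5} on symbol p: members go to different blocks, giving {0,5} and {4}.
Refine {0,5} on symbol q: members go to different blocks, giving {0} and {5}.
The partition is now stable with 5 blocks: {2,3} | {0} | {1} | {4} | {5}.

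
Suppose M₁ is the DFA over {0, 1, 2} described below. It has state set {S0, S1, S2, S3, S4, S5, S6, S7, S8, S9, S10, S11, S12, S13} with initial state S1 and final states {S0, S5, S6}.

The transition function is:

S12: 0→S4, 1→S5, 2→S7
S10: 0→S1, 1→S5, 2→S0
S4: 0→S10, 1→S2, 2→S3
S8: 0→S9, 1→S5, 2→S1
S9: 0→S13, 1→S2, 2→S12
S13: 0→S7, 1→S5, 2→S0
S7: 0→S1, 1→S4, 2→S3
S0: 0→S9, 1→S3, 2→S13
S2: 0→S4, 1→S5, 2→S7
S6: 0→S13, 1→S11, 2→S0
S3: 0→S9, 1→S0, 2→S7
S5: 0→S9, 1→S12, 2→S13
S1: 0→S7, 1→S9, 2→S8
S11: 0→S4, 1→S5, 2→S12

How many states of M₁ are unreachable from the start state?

2

Starting at S1 and following transitions, the reachable set is {S0, S1, S2, S3, S4, S5, S7, S8, S9, S10, S12, S13}. That leaves S6, S11 unreachable — 2 in total.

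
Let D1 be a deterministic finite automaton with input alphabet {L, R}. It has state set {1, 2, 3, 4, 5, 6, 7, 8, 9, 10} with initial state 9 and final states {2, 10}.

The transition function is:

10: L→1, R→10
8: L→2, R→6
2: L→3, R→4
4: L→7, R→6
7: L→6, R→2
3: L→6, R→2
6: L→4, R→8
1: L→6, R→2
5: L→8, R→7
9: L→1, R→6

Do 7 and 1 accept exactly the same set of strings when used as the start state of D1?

Yes

Reachable states from the start: {1,2,3,4,6,7,8,9}. Unreachable: {5,10} — drop them.
Start with accepting vs non-accepting: {2} | {1,3,4,6,7,8,9}.
Split {1,3,4,6,7,8,9} by δ(·,L) → {1,3,4,6,7,9} and {8}.
Refine {1,3,4,6,7,9} on symbol R: members go to different blocks, giving {1,3,7} and {4,9} and {6}.
The partition is now stable with 5 blocks: {2} | {1,3,7} | {8} | {4,9} | {6}.
7 and 1 lie in the same block of the stable partition, so they are equivalent — no string distinguishes them.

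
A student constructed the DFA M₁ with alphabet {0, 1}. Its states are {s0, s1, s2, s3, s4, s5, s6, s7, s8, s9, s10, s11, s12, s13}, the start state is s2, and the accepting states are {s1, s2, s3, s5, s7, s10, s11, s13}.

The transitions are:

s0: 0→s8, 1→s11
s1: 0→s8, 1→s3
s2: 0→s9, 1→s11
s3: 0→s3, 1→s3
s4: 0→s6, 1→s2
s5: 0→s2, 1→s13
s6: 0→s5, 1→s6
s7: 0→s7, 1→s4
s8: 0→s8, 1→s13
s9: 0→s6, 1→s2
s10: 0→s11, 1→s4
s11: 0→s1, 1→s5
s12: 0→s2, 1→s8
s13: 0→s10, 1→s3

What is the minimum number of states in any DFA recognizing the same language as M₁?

10

First remove the unreachable states {s0,s7,s12}; 11 states remain.
Start with accepting vs non-accepting: {s1,s2,s3,s5,s10,s11,s13} | {s4,s6,s8,s9}.
Refine {s1,s2,s3,s5,s10,s11,s13} on symbol 0: members go to different blocks, giving {s3,s5,s10,s11,s13} and {s1,s2}.
Split {s3,s5,s10,s11,s13} by δ(·,0) → {s3,s10,s13} and {s5,s11}.
Refine {s3,s10,s13} on symbol 0: members go to different blocks, giving {s3,s13} and {s10}.
Split {s3,s13} by δ(·,0) → {s3} and {s13}.
Split {s4,s6,s8,s9} by δ(·,0) → {s4,s8,s9} and {s6}.
On input 0, block {s4,s8,s9} splits into {s4,s9} and {s8}.
On input 0, block {s1,s2} splits into {s1} and {s2}.
On input 0, block {s5,s11} splits into {s5} and {s11}.
The partition is now stable with 10 blocks: {s3} | {s4,s9} | {s1} | {s5} | {s10} | {s13} | {s6} | {s8} | {s2} | {s11}.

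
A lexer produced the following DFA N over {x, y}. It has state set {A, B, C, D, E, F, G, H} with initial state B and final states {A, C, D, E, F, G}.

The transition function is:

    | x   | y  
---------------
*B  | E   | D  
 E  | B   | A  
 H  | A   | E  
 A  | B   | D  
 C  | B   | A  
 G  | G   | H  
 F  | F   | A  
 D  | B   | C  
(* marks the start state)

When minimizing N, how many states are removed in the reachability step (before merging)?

No path from B leads to F, G, H; the other 5 states are all reachable.

3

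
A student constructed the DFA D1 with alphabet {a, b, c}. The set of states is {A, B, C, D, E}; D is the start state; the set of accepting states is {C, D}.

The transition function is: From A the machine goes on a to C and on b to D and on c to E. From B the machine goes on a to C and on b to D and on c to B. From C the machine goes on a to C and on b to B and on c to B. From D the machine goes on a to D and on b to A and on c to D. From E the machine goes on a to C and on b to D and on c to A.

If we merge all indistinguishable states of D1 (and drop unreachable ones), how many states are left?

All states are reachable from the start state.
Initial partition by acceptance: {C,D} | {A,B,E}.
Refine {C,D} on symbol c: members go to different blocks, giving {C} and {D}.
No further refinement is possible. Final partition (3 blocks): {C} | {A,B,E} | {D}.

3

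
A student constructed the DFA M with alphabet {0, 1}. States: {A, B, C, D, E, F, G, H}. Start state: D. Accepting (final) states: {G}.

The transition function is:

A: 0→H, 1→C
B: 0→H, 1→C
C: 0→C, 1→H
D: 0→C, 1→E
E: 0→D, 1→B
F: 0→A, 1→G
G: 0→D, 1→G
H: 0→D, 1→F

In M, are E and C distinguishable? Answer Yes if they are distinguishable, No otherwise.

Yes

Every state is reachable, so we keep all 8.
Start with accepting vs non-accepting: {G} | {A,B,C,D,E,F,H}.
On input 1, block {A,B,C,D,E,F,H} splits into {A,B,C,D,E,H} and {F}.
Split {A,B,C,D,E,H} by δ(·,1) → {A,B,C,D,E} and {H}.
Split {A,B,C,D,E} by δ(·,0) → {C,D,E} and {A,B}.
Refine {C,D,E} on symbol 1: members go to different blocks, giving {C} and {D} and {E}.
The partition is now stable with 7 blocks: {G} | {C} | {F} | {H} | {A,B} | {D} | {E}.
E and C end up in different blocks, so they are distinguishable. For instance, the string '111' is accepted from only C.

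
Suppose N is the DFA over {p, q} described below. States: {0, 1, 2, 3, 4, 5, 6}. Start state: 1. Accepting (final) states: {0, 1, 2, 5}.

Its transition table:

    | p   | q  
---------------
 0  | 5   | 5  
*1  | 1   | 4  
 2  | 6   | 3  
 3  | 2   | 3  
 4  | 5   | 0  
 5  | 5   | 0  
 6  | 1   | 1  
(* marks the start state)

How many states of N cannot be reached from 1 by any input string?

BFS from 1 reaches {0, 1, 4, 5}; the 3 state(s) 2, 3, 6 are never visited.

3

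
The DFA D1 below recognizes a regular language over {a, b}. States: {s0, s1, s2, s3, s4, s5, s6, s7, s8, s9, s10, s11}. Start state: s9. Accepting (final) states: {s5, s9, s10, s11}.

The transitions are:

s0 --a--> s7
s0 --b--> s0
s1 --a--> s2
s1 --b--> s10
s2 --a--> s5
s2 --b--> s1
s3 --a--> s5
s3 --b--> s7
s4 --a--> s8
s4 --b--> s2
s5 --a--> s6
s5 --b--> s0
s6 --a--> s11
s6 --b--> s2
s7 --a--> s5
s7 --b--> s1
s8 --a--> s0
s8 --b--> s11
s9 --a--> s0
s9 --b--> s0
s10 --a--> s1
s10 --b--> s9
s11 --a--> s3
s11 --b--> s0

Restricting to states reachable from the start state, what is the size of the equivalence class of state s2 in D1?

States {s4,s8} cannot be reached from the start state, so discard them.
P0 = {s5,s9,s10,s11} | {s0,s1,s2,s3,s6,s7}.
Split {s5,s9,s10,s11} by δ(·,b) → {s5,s9,s11} and {s10}.
On input a, block {s0,s1,s2,s3,s6,s7} splits into {s2,s3,s6,s7} and {s0,s1}.
Refine {s5,s9,s11} on symbol a: members go to different blocks, giving {s5,s11} and {s9}.
Split {s2,s3,s6,s7} by δ(·,b) → {s2,s7} and {s3,s6}.
Split {s0,s1} by δ(·,b) → {s0} and {s1}.
The partition is now stable with 7 blocks: {s5,s11} | {s2,s7} | {s10} | {s0} | {s9} | {s3,s6} | {s1}.
State s2 belongs to the block {s2,s7}, which has 2 states.

2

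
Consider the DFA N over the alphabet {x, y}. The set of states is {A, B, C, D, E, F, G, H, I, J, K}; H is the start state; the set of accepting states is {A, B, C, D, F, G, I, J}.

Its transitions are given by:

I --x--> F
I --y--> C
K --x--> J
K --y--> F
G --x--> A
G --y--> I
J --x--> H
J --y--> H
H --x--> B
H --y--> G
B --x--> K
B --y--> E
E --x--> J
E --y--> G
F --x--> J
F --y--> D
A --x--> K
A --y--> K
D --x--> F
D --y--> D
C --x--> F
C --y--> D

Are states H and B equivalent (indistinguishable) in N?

Every state is reachable, so we keep all 11.
P0 = {A,B,C,D,F,G,I,J} | {E,H,K}.
Refine {A,B,C,D,F,G,I,J} on symbol x: members go to different blocks, giving {C,D,F,G,I} and {A,B,J}.
Refine {C,D,F,G,I} on symbol x: members go to different blocks, giving {C,D,I} and {F,G}.
The partition is now stable with 4 blocks: {C,D,I} | {E,H,K} | {A,B,J} | {F,G}.
H and B end up in different blocks, so they are distinguishable. For instance, the string 'ε' is accepted from only B.

No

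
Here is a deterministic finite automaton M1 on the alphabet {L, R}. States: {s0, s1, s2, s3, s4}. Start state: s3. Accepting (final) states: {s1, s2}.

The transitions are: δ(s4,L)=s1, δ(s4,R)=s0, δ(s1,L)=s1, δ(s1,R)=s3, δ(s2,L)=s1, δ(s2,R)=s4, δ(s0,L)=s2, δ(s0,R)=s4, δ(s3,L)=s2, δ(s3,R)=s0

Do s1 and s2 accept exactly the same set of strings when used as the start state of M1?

Yes

All states are reachable from the start state.
P0 = {s1,s2} | {s0,s3,s4}.
No further refinement is possible. Final partition (2 blocks): {s1,s2} | {s0,s3,s4}.
s1 and s2 lie in the same block of the stable partition, so they are equivalent — no string distinguishes them.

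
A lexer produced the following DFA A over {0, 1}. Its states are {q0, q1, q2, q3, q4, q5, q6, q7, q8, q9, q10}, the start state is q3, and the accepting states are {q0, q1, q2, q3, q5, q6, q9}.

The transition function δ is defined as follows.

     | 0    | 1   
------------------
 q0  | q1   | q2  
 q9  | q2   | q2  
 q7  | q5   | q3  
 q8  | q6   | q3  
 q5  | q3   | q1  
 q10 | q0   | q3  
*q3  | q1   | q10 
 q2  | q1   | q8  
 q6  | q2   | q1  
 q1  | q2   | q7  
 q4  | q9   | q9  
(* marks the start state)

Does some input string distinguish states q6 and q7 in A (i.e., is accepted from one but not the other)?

States {q4,q9} cannot be reached from the start state, so discard them.
Start with accepting vs non-accepting: {q0,q1,q2,q3,q5,q6} | {q7,q8,q10}.
On input 1, block {q0,q1,q2,q3,q5,q6} splits into {q0,q5,q6} and {q1,q2,q3}.
Stable partition: {q0,q5,q6} | {q7,q8,q10} | {q1,q2,q3} — 3 equivalence classes.
q6 and q7 end up in different blocks, so they are distinguishable. For instance, the string 'ε' is accepted from only q6.

Yes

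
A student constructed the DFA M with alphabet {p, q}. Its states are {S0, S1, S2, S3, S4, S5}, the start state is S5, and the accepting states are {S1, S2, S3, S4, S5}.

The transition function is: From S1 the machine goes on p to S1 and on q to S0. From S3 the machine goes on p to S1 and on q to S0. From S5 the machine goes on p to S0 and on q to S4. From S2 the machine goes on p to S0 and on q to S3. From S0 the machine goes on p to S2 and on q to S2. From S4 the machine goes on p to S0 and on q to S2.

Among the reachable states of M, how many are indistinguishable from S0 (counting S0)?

Every state is reachable, so we keep all 6.
Initial partition by acceptance: {S1,S2,S3,S4,S5} | {S0}.
On input p, block {S1,S2,S3,S4,S5} splits into {S2,S4,S5} and {S1,S3}.
Split {S2,S4,S5} by δ(·,q) → {S4,S5} and {S2}.
Split {S4,S5} by δ(·,q) → {S4} and {S5}.
No further refinement is possible. Final partition (5 blocks): {S4} | {S0} | {S1,S3} | {S2} | {S5}.
The equivalence class containing S0 is {S0}, of size 1.

1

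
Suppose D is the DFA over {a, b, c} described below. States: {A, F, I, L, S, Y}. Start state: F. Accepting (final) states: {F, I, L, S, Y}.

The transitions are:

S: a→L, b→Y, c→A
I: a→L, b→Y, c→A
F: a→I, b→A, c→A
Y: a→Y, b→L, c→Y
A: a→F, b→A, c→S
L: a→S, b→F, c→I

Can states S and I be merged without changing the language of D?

Yes

Every state is reachable, so we keep all 6.
P0 = {F,I,L,S,Y} | {A}.
On input b, block {F,I,L,S,Y} splits into {I,L,S,Y} and {F}.
Split {I,L,S,Y} by δ(·,b) → {I,S,Y} and {L}.
Refine {I,S,Y} on symbol a: members go to different blocks, giving {I,S} and {Y}.
Stable partition: {I,S} | {A} | {F} | {L} | {Y} — 5 equivalence classes.
S and I lie in the same block of the stable partition, so they are equivalent — no string distinguishes them.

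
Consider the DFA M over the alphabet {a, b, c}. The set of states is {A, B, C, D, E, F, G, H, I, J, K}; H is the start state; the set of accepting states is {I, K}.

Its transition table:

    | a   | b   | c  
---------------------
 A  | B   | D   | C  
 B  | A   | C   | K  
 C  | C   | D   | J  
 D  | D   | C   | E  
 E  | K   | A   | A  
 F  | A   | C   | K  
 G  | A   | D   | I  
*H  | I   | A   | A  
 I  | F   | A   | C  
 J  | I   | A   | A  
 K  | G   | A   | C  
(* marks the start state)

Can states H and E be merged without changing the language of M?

Yes

All states are reachable from the start state.
P0 = {I,K} | {A,B,C,D,E,F,G,H,J}.
On input a, block {A,B,C,D,E,F,G,H,J} splits into {A,B,C,D,F,G} and {E,H,J}.
Refine {A,B,C,D,F,G} on symbol c: members go to different blocks, giving {B,F,G} and {C,D} and {A}.
No further refinement is possible. Final partition (5 blocks): {I,K} | {B,F,G} | {E,H,J} | {C,D} | {A}.
H and E lie in the same block of the stable partition, so they are equivalent — no string distinguishes them.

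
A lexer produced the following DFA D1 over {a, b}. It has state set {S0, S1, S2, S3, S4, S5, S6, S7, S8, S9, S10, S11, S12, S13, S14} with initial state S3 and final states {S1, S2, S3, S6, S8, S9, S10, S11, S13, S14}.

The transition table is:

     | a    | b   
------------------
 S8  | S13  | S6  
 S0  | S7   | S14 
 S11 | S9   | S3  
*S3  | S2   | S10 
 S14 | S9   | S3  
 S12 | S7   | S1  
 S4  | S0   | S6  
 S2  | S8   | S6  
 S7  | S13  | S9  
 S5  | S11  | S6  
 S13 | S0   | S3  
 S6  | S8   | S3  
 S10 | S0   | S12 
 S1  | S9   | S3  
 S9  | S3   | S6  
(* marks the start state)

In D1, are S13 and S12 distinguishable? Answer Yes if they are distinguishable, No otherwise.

States {S4,S5,S11} cannot be reached from the start state, so discard them.
Initial partition by acceptance: {S1,S2,S3,S6,S8,S9,S10,S13,S14} | {S0,S7,S12}.
On input a, block {S1,S2,S3,S6,S8,S9,S10,S13,S14} splits into {S1,S2,S3,S6,S8,S9,S14} and {S10,S13}.
Refine {S1,S2,S3,S6,S8,S9,S14} on symbol a: members go to different blocks, giving {S1,S2,S3,S6,S9,S14} and {S8}.
Refine {S1,S2,S3,S6,S9,S14} on symbol a: members go to different blocks, giving {S1,S3,S9,S14} and {S2,S6}.
Refine {S1,S3,S9,S14} on symbol a: members go to different blocks, giving {S1,S9,S14} and {S3}.
On input a, block {S1,S9,S14} splits into {S1,S14} and {S9}.
Split {S0,S7,S12} by δ(·,a) → {S0,S12} and {S7}.
Split {S10,S13} by δ(·,b) → {S10} and {S13}.
Refine {S2,S6} on symbol b: members go to different blocks, giving {S2} and {S6}.
No further refinement is possible. Final partition (10 blocks): {S1,S14} | {S0,S12} | {S10} | {S8} | {S2} | {S3} | {S9} | {S7} | {S13} | {S6}.
S13 and S12 end up in different blocks, so they are distinguishable. For instance, the string 'ε' is accepted from only S13.

Yes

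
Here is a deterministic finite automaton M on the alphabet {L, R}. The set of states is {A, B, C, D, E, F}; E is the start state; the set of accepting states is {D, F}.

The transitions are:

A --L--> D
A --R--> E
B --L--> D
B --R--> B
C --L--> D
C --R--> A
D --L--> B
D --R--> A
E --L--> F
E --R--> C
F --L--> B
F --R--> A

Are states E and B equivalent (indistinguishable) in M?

Every state is reachable, so we keep all 6.
P0 = {D,F} | {A,B,C,E}.
Stable partition: {D,F} | {A,B,C,E} — 2 equivalence classes.
E and B lie in the same block of the stable partition, so they are equivalent — no string distinguishes them.

Yes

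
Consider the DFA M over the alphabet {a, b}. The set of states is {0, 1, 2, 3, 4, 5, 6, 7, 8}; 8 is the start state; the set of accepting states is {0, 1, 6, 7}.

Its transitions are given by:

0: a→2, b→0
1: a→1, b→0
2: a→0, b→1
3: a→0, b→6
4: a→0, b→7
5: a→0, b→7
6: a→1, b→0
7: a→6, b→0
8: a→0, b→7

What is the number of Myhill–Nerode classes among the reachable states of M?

3

First remove the unreachable states {3,4,5}; 6 states remain.
Initial partition by acceptance: {0,1,6,7} | {2,8}.
On input a, block {0,1,6,7} splits into {1,6,7} and {0}.
No further refinement is possible. Final partition (3 blocks): {1,6,7} | {2,8} | {0}.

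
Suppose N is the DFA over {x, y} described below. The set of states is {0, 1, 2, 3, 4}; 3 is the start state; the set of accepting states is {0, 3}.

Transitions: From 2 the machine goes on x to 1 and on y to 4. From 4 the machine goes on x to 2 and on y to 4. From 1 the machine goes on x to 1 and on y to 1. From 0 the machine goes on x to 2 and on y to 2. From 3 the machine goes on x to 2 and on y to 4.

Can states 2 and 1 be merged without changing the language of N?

Yes

States {0} cannot be reached from the start state, so discard them.
Initial partition by acceptance: {3} | {1,2,4}.
Stable partition: {3} | {1,2,4} — 2 equivalence classes.
2 and 1 lie in the same block of the stable partition, so they are equivalent — no string distinguishes them.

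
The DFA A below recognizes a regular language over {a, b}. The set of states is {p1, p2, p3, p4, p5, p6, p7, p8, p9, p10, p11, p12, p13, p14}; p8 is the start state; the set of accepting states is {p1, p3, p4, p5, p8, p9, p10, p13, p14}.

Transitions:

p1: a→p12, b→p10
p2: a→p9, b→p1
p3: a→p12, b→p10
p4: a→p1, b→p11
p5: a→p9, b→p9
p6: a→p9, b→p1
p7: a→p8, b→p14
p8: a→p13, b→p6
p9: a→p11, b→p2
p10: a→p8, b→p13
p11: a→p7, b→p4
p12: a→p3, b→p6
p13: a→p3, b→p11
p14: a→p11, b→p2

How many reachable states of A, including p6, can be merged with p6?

Reachable states from the start: {p1,p2,p3,p4,p6,p7,p8,p9,p10,p11,p12,p13,p14}. Unreachable: {p5} — drop them.
Start with accepting vs non-accepting: {p1,p3,p4,p8,p9,p10,p13,p14} | {p2,p6,p7,p11,p12}.
Split {p1,p3,p4,p8,p9,p10,p13,p14} by δ(·,a) → {p1,p3,p9,p14} and {p4,p8,p10,p13}.
Refine {p1,p3,p9,p14} on symbol b: members go to different blocks, giving {p1,p3} and {p9,p14}.
On input a, block {p2,p6,p7,p11,p12} splits into {p2,p6} and {p7} and {p11} and {p12}.
Refine {p4,p8,p10,p13} on symbol a: members go to different blocks, giving {p4,p13} and {p8,p10}.
Refine {p8,p10} on symbol a: members go to different blocks, giving {p8} and {p10}.
No further refinement is possible. Final partition (9 blocks): {p1,p3} | {p2,p6} | {p4,p13} | {p9,p14} | {p7} | {p11} | {p12} | {p8} | {p10}.
State p6 belongs to the block {p2,p6}, which has 2 states.

2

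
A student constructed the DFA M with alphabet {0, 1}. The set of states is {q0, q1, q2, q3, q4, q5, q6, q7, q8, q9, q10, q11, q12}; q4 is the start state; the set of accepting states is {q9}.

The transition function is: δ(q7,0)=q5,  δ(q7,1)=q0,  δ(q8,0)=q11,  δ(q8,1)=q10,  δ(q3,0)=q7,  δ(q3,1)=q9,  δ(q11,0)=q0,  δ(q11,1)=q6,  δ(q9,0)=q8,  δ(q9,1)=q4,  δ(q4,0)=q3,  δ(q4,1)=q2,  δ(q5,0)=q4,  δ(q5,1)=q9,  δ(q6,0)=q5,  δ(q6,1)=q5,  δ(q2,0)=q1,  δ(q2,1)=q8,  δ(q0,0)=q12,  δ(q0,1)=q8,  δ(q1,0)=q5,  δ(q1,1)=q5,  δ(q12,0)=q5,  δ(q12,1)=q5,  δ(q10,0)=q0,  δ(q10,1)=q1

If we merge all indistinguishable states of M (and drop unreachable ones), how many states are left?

All states are reachable from the start state.
P0 = {q9} | {q0,q1,q2,q3,q4,q5,q6,q7,q8,q10,q11,q12}.
Refine {q0,q1,q2,q3,q4,q5,q6,q7,q8,q10,q11,q12} on symbol 1: members go to different blocks, giving {q0,q1,q2,q4,q6,q7,q8,q10,q11,q12} and {q3,q5}.
On input 0, block {q0,q1,q2,q4,q6,q7,q8,q10,q11,q12} splits into {q0,q2,q8,q10,q11} and {q1,q4,q6,q7,q12}.
Split {q0,q2,q8,q10,q11} by δ(·,0) → {q8,q10,q11} and {q0,q2}.
Split {q8,q10,q11} by δ(·,0) → {q10,q11} and {q8}.
Split {q1,q4,q6,q7,q12} by δ(·,1) → {q1,q6,q12} and {q4,q7}.
No further refinement is possible. Final partition (7 blocks): {q9} | {q10,q11} | {q3,q5} | {q1,q6,q12} | {q0,q2} | {q8} | {q4,q7}.

7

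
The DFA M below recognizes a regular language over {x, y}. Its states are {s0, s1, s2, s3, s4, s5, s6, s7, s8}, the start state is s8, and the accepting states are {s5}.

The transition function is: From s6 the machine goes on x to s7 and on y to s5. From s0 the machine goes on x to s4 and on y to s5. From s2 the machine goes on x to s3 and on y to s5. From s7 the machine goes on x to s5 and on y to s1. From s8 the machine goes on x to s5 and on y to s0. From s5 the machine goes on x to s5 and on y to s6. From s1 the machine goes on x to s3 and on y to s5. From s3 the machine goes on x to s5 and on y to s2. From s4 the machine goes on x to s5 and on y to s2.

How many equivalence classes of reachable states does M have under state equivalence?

All states are reachable from the start state.
P0 = {s5} | {s0,s1,s2,s3,s4,s6,s7,s8}.
Split {s0,s1,s2,s3,s4,s6,s7,s8} by δ(·,x) → {s0,s1,s2,s6} and {s3,s4,s7,s8}.
The partition is now stable with 3 blocks: {s5} | {s0,s1,s2,s6} | {s3,s4,s7,s8}.

3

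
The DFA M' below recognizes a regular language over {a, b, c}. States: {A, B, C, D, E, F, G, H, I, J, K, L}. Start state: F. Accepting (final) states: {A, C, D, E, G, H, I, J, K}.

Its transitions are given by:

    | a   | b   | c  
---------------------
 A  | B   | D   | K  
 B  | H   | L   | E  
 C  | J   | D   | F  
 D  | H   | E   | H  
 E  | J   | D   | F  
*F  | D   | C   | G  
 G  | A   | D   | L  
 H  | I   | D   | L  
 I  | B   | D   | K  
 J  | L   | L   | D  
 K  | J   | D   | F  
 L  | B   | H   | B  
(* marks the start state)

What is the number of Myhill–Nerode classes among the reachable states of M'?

Every state is reachable, so we keep all 12.
Initial partition by acceptance: {A,C,D,E,G,H,I,J,K} | {B,F,L}.
On input a, block {A,C,D,E,G,H,I,J,K} splits into {C,D,E,G,H,K} and {A,I,J}.
Split {C,D,E,G,H,K} by δ(·,a) → {C,E,G,H,K} and {D}.
On input a, block {B,F,L} splits into {B} and {F} and {L}.
Split {C,E,G,H,K} by δ(·,c) → {C,E,K} and {G,H}.
On input a, block {A,I,J} splits into {A,I} and {J}.
The partition is now stable with 8 blocks: {C,E,K} | {B} | {A,I} | {D} | {F} | {L} | {G,H} | {J}.

8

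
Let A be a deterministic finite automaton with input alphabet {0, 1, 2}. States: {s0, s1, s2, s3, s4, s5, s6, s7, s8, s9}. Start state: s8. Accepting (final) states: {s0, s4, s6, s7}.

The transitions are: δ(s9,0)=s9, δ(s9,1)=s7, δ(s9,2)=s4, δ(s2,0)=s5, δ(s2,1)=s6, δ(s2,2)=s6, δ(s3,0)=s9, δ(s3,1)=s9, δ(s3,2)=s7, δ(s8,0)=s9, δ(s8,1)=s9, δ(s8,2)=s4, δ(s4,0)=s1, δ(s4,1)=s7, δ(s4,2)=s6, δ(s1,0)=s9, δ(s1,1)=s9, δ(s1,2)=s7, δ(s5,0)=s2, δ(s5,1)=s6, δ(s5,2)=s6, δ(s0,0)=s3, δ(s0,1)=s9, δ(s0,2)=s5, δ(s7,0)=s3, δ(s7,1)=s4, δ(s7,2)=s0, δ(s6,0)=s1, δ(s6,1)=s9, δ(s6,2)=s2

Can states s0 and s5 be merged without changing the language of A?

No

Every state is reachable, so we keep all 10.
P0 = {s0,s4,s6,s7} | {s1,s2,s3,s5,s8,s9}.
Split {s0,s4,s6,s7} by δ(·,1) → {s0,s6} and {s4,s7}.
Split {s1,s2,s3,s5,s8,s9} by δ(·,1) → {s1,s3,s8} and {s2,s5} and {s9}.
No further refinement is possible. Final partition (5 blocks): {s0,s6} | {s1,s3,s8} | {s4,s7} | {s2,s5} | {s9}.
s0 and s5 end up in different blocks, so they are distinguishable. For instance, the string 'ε' is accepted from only s0.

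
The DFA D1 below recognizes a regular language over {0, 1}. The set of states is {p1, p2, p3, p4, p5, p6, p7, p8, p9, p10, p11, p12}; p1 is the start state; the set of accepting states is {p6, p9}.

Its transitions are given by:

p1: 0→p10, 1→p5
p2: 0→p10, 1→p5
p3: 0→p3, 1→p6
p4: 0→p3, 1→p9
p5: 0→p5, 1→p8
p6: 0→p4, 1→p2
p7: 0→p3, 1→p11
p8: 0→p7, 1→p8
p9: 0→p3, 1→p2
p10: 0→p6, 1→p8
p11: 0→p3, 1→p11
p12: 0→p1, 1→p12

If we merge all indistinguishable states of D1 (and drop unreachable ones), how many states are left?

7

States {p12} cannot be reached from the start state, so discard them.
P0 = {p6,p9} | {p1,p2,p3,p4,p5,p7,p8,p10,p11}.
On input 0, block {p1,p2,p3,p4,p5,p7,p8,p10,p11} splits into {p1,p2,p3,p4,p5,p7,p8,p11} and {p10}.
Refine {p1,p2,p3,p4,p5,p7,p8,p11} on symbol 0: members go to different blocks, giving {p3,p4,p5,p7,p8,p11} and {p1,p2}.
Split {p3,p4,p5,p7,p8,p11} by δ(·,1) → {p5,p7,p8,p11} and {p3,p4}.
Refine {p5,p7,p8,p11} on symbol 0: members go to different blocks, giving {p5,p8} and {p7,p11}.
On input 0, block {p5,p8} splits into {p5} and {p8}.
Stable partition: {p6,p9} | {p5} | {p10} | {p1,p2} | {p3,p4} | {p7,p11} | {p8} — 7 equivalence classes.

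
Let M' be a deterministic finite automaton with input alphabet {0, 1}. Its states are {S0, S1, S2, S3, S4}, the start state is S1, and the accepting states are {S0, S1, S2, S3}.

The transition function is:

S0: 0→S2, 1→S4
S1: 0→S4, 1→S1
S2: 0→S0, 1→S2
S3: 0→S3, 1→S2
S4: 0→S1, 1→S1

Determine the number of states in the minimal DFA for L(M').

Reachable states from the start: {S1,S4}. Unreachable: {S0,S2,S3} — drop them.
P0 = {S1} | {S4}.
Stable partition: {S1} | {S4} — 2 equivalence classes.

2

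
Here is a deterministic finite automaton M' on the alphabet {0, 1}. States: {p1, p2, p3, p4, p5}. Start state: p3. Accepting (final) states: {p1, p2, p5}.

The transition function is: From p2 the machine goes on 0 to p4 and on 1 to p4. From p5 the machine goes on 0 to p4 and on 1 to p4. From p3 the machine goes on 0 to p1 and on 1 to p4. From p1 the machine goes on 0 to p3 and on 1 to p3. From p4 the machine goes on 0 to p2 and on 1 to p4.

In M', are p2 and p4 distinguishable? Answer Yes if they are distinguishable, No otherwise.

Yes

Reachable states from the start: {p1,p2,p3,p4}. Unreachable: {p5} — drop them.
Start with accepting vs non-accepting: {p1,p2} | {p3,p4}.
Stable partition: {p1,p2} | {p3,p4} — 2 equivalence classes.
p2 and p4 end up in different blocks, so they are distinguishable. For instance, the string 'ε' is accepted from only p2.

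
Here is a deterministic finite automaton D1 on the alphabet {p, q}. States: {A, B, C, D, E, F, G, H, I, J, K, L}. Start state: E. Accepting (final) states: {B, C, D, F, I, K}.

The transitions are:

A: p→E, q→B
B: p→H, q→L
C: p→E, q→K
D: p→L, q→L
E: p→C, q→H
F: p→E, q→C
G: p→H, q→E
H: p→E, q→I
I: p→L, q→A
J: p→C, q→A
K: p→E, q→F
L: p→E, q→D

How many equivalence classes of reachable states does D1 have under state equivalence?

Reachable states from the start: {A,B,C,D,E,F,H,I,K,L}. Unreachable: {G,J} — drop them.
P0 = {B,C,D,F,I,K} | {A,E,H,L}.
Refine {B,C,D,F,I,K} on symbol q: members go to different blocks, giving {B,D,I} and {C,F,K}.
Refine {A,E,H,L} on symbol p: members go to different blocks, giving {A,H,L} and {E}.
No further refinement is possible. Final partition (4 blocks): {B,D,I} | {A,H,L} | {C,F,K} | {E}.

4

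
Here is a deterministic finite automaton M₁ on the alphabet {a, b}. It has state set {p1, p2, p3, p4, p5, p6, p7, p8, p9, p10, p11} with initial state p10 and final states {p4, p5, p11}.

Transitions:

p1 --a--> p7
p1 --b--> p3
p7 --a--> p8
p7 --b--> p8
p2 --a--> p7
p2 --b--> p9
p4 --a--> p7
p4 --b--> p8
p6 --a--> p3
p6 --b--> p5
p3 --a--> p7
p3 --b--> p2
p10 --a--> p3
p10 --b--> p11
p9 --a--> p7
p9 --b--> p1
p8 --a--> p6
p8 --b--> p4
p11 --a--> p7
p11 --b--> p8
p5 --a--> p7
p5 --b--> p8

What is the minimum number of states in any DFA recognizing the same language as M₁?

5

All states are reachable from the start state.
Start with accepting vs non-accepting: {p4,p5,p11} | {p1,p2,p3,p6,p7,p8,p9,p10}.
Refine {p1,p2,p3,p6,p7,p8,p9,p10} on symbol b: members go to different blocks, giving {p1,p2,p3,p7,p9} and {p6,p8,p10}.
Refine {p1,p2,p3,p7,p9} on symbol a: members go to different blocks, giving {p1,p2,p3,p9} and {p7}.
Refine {p6,p8,p10} on symbol a: members go to different blocks, giving {p6,p10} and {p8}.
No further refinement is possible. Final partition (5 blocks): {p4,p5,p11} | {p1,p2,p3,p9} | {p6,p10} | {p7} | {p8}.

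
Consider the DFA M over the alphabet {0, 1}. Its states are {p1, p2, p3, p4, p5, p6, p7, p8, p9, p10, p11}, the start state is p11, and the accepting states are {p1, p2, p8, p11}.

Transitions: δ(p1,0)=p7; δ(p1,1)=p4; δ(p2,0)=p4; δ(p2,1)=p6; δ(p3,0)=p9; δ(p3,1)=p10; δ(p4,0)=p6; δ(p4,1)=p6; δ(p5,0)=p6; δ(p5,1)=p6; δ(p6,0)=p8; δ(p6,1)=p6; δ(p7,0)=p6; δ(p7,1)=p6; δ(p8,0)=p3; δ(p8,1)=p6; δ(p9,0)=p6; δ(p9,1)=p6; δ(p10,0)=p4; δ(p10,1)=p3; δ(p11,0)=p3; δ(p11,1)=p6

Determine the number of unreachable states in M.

BFS from p11 reaches {p3, p4, p6, p8, p9, p10, p11}; the 4 state(s) p1, p2, p5, p7 are never visited.

4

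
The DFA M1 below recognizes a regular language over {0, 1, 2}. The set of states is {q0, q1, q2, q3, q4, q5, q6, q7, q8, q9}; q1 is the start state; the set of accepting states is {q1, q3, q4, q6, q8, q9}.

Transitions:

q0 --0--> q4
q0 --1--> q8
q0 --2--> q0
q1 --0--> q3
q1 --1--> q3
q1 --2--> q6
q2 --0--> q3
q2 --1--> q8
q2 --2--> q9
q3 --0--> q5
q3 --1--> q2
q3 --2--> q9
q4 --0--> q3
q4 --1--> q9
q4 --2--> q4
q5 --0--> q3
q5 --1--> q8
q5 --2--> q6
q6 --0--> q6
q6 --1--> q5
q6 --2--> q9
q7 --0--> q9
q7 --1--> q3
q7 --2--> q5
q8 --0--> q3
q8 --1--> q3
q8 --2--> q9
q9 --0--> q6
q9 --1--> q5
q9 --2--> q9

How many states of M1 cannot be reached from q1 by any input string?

No path from q1 leads to q0, q4, q7; the other 7 states are all reachable.

3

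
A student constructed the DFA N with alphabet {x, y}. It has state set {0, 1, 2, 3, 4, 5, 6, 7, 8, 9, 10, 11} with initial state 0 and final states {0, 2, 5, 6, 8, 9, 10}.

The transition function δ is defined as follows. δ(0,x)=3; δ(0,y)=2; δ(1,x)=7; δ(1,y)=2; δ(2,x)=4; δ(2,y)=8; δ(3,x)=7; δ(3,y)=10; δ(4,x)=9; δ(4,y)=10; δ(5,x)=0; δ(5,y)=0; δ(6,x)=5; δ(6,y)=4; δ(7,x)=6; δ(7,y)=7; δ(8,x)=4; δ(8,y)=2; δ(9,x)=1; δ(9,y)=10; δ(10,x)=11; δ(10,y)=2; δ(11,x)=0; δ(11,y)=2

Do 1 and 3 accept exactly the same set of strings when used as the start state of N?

Every state is reachable, so we keep all 12.
Start with accepting vs non-accepting: {0,2,5,6,8,9,10} | {1,3,4,7,11}.
On input x, block {0,2,5,6,8,9,10} splits into {0,2,8,9,10} and {5,6}.
On input x, block {1,3,4,7,11} splits into {1,3} and {4,11} and {7}.
Refine {0,2,8,9,10} on symbol x: members go to different blocks, giving {2,8,10} and {0,9}.
Split {5,6} by δ(·,x) → {5} and {6}.
The partition is now stable with 7 blocks: {2,8,10} | {1,3} | {5} | {4,11} | {7} | {0,9} | {6}.
1 and 3 lie in the same block of the stable partition, so they are equivalent — no string distinguishes them.

Yes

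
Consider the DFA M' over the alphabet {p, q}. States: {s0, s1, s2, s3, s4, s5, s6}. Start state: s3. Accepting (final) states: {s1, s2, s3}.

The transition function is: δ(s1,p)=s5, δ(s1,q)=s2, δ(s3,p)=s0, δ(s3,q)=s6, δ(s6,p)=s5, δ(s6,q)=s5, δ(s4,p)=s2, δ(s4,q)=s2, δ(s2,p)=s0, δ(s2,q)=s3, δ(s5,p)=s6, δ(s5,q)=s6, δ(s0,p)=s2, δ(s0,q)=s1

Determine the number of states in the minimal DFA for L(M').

5

First remove the unreachable states {s4}; 6 states remain.
P0 = {s1,s2,s3} | {s0,s5,s6}.
Split {s1,s2,s3} by δ(·,q) → {s1,s2} and {s3}.
Split {s1,s2} by δ(·,q) → {s1} and {s2}.
On input p, block {s0,s5,s6} splits into {s5,s6} and {s0}.
Stable partition: {s1} | {s5,s6} | {s3} | {s2} | {s0} — 5 equivalence classes.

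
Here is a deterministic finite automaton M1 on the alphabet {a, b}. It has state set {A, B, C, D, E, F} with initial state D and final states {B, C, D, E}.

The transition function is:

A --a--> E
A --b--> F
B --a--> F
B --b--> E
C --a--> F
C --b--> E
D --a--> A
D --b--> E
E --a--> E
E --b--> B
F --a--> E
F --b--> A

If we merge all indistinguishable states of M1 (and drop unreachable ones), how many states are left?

First remove the unreachable states {C}; 5 states remain.
Initial partition by acceptance: {B,D,E} | {A,F}.
Split {B,D,E} by δ(·,a) → {B,D} and {E}.
The partition is now stable with 3 blocks: {B,D} | {A,F} | {E}.

3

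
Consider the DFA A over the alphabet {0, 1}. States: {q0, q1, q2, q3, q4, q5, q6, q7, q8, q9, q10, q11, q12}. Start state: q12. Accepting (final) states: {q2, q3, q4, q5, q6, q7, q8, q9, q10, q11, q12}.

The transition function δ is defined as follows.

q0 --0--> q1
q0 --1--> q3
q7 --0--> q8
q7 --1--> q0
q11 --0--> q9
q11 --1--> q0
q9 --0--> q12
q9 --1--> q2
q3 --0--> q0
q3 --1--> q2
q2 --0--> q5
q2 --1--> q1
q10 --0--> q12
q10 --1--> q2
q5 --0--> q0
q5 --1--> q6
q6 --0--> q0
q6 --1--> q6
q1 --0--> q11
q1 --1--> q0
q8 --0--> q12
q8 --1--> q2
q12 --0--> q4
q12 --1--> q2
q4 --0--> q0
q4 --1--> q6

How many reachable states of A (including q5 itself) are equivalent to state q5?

3

First remove the unreachable states {q7,q8,q10}; 10 states remain.
P0 = {q2,q3,q4,q5,q6,q9,q11,q12} | {q0,q1}.
Refine {q2,q3,q4,q5,q6,q9,q11,q12} on symbol 0: members go to different blocks, giving {q2,q9,q11,q12} and {q3,q4,q5,q6}.
Split {q2,q9,q11,q12} by δ(·,0) → {q2,q12} and {q9,q11}.
Split {q2,q12} by δ(·,1) → {q2} and {q12}.
Refine {q0,q1} on symbol 0: members go to different blocks, giving {q0} and {q1}.
On input 1, block {q3,q4,q5,q6} splits into {q4,q5,q6} and {q3}.
Split {q9,q11} by δ(·,0) → {q9} and {q11}.
The partition is now stable with 8 blocks: {q2} | {q0} | {q4,q5,q6} | {q9} | {q12} | {q1} | {q3} | {q11}.
The equivalence class containing q5 is {q4,q5,q6}, of size 3.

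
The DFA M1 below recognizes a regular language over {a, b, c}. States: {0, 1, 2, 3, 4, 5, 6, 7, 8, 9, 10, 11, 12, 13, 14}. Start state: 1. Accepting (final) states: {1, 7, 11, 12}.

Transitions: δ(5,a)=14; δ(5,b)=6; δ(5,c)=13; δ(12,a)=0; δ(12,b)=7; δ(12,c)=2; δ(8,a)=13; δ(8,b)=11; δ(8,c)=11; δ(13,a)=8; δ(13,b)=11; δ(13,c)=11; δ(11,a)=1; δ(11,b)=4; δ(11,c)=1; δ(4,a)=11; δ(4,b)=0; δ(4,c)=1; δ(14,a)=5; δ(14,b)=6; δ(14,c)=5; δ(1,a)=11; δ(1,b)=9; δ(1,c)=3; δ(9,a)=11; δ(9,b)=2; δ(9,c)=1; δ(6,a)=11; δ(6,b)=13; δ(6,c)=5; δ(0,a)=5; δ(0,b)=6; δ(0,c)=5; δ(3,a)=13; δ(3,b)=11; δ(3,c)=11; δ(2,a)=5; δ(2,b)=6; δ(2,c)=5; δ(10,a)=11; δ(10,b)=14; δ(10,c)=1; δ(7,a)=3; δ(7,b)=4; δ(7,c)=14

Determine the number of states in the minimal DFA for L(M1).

Reachable states from the start: {0,1,2,3,4,5,6,8,9,11,13,14}. Unreachable: {7,10,12} — drop them.
Initial partition by acceptance: {1,11} | {0,2,3,4,5,6,8,9,13,14}.
On input c, block {1,11} splits into {1} and {11}.
Refine {0,2,3,4,5,6,8,9,13,14} on symbol a: members go to different blocks, giving {0,2,3,5,8,13,14} and {4,6,9}.
Split {0,2,3,5,8,13,14} by δ(·,b) → {0,2,5,14} and {3,8,13}.
Refine {0,2,5,14} on symbol c: members go to different blocks, giving {0,2,14} and {5}.
Refine {4,6,9} on symbol b: members go to different blocks, giving {4,9} and {6}.
Stable partition: {1} | {0,2,14} | {11} | {4,9} | {3,8,13} | {5} | {6} — 7 equivalence classes.

7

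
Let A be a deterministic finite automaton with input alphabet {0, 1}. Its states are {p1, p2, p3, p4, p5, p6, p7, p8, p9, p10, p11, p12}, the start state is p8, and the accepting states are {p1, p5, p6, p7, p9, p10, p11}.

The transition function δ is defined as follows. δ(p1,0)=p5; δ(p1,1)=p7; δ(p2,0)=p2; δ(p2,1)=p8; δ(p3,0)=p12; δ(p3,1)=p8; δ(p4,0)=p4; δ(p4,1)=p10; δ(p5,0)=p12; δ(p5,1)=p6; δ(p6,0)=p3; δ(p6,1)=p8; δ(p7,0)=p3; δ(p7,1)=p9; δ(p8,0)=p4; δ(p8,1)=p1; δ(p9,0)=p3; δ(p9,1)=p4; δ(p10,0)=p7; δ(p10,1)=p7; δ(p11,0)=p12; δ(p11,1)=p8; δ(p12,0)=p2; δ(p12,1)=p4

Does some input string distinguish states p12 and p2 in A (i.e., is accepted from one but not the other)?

States {p11} cannot be reached from the start state, so discard them.
P0 = {p1,p5,p6,p7,p9,p10} | {p2,p3,p4,p8,p12}.
Refine {p1,p5,p6,p7,p9,p10} on symbol 0: members go to different blocks, giving {p5,p6,p7,p9} and {p1,p10}.
On input 1, block {p5,p6,p7,p9} splits into {p5,p7} and {p6,p9}.
Refine {p2,p3,p4,p8,p12} on symbol 1: members go to different blocks, giving {p2,p3,p12} and {p4,p8}.
No further refinement is possible. Final partition (5 blocks): {p5,p7} | {p2,p3,p12} | {p1,p10} | {p6,p9} | {p4,p8}.
p12 and p2 lie in the same block of the stable partition, so they are equivalent — no string distinguishes them.

No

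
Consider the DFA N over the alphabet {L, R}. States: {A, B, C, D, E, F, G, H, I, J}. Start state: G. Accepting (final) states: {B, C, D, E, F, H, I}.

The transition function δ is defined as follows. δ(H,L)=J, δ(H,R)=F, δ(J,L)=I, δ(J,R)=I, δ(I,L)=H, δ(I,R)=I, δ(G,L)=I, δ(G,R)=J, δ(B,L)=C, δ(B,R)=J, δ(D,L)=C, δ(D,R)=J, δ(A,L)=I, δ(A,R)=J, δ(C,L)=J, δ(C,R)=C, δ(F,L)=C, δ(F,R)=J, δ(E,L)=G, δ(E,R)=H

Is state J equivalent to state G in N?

No

First remove the unreachable states {A,B,D,E}; 6 states remain.
Initial partition by acceptance: {C,F,H,I} | {G,J}.
On input L, block {C,F,H,I} splits into {C,H} and {F,I}.
On input R, block {C,H} splits into {C} and {H}.
On input R, block {G,J} splits into {G} and {J}.
Split {F,I} by δ(·,L) → {F} and {I}.
No further refinement is possible. Final partition (6 blocks): {C} | {G} | {F} | {H} | {J} | {I}.
J and G end up in different blocks, so they are distinguishable. For instance, the string 'R' is accepted from only J.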